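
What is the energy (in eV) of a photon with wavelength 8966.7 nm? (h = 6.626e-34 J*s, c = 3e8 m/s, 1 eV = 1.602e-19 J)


E = hc/lambda = 6.626e-34 * 3e8 / 8.967e-06 = 2.217e-20 J = 0.1384 eV

0.1384 eV


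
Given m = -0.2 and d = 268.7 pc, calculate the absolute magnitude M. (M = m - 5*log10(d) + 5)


M = m - 5*log10(d) + 5 = -0.2 - 5*log10(268.7) + 5 = -7.3463

-7.3463


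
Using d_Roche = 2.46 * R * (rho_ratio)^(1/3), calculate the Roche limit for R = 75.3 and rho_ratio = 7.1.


d_Roche = 2.46 * 75.3 * 7.1^(1/3) = 356.0269

356.0269


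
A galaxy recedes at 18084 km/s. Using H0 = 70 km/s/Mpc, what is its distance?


d = v / H0 = 18084 / 70 = 258.3429

258.3429 Mpc


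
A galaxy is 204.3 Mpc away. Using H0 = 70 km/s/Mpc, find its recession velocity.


v = H0 * d = 70 * 204.3 = 14301.0

14301.0 km/s


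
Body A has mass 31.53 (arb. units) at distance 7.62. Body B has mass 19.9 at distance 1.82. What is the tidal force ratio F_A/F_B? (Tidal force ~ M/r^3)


Ratio = (M1/r1^3) / (M2/r2^3) = (31.53/7.62^3) / (19.9/1.82^3) = 0.0216

0.0216


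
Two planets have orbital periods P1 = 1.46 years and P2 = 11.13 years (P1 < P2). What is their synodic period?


1/P_syn = |1/P1 - 1/P2| = |1/1.46 - 1/11.13| => P_syn = 1.6804

1.6804 years


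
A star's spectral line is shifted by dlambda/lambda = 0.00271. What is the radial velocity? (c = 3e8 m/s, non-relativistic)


v = (dlambda/lambda) * c = 0.00271 * 3e8 = 813000.0

813000.0 m/s


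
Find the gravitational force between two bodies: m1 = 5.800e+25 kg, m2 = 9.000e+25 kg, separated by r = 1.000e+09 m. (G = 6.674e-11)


F = G*m1*m2/r^2 = 6.674e-11 * 5.800e+25 * 9.000e+25 / (1.000e+09)^2 = 6.674e-11 * 5.220e+51 / 1.000e+18 = 3.484e+23

3.484e+23 N


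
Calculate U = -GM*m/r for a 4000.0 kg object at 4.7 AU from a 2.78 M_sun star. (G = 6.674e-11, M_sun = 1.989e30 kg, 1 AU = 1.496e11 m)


M = 2.78 * 1.989e30 kg = 5.52942e+30 kg; r = 4.7 AU * 1.496e11 m/AU = 7.0312e+11 m. U = -GM*m/r = -(6.674e-11 * 5.52942e+30 * 4000.0) / 7.0312e+11 = -2.099e+12

-2.099e+12 J


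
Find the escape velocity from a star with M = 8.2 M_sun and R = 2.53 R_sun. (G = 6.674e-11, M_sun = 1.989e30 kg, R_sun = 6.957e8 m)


M = 8.2 * 1.989e30 kg = 1.63098e+31 kg; R = 2.53 * 6.957e8 m = 1.760121e+09 m. v_esc = sqrt(2GM/R) = sqrt(2 * 6.674e-11 * 1.63098e+31 / 1.760121e+09) = 1.112e+06

1.112e+06 m/s


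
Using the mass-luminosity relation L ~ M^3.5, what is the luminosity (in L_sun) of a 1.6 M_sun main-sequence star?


L/L_sun = (M/M_sun)^3.5 = 1.6^3.5 = 5.1811

5.1811 L_sun


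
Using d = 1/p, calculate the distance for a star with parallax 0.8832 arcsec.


d = 1/p = 1/0.8832 = 1.1322

1.1322 pc


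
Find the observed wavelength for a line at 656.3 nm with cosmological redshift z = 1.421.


lam_obs = lam_emit * (1 + z) = 656.3 * (1 + 1.421) = 1588.9023

1588.9023 nm


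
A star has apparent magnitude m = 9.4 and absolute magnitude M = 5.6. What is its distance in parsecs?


d = 10^((m - M + 5)/5) = 10^((9.4 - 5.6 + 5)/5) = 57.544

57.544 pc


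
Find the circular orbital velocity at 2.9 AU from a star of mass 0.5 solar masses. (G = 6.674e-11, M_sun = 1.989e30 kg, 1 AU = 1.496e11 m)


v = sqrt(GM/r) = sqrt(6.674e-11 * 9.945e+29 / 4.338e+11) = 12368.8892

12368.8892 m/s


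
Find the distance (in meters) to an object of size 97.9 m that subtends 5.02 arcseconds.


D = size / theta_rad, theta_rad = 5.02 * pi/(180*3600) = 2.434e-05, D = 4.023e+06

4.023e+06 m


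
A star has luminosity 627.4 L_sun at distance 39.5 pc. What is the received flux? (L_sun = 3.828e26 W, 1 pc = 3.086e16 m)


F = L / (4*pi*d^2) = 2.402e+29 / (4*pi*(1.219e+18)^2) = 1.286e-08

1.286e-08 W/m^2


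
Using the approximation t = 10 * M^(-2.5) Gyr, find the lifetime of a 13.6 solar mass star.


t = 10 * M^(-2.5) = 10 * 13.6^(-2.5) = 0.0147

0.0147 Gyr


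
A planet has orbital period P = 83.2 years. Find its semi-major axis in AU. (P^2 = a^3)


a = P^(2/3) = 83.2^(2/3) = 19.0582

19.0582 AU


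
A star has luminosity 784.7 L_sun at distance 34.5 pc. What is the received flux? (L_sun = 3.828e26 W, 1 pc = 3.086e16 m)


F = L / (4*pi*d^2) = 3.004e+29 / (4*pi*(1.065e+18)^2) = 2.109e-08

2.109e-08 W/m^2


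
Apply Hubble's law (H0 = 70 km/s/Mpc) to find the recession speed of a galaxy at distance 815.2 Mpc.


v = H0 * d = 70 * 815.2 = 57064.0

57064.0 km/s


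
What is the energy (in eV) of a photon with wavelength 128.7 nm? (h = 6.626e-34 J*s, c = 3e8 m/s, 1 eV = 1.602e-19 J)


E = hc/lambda = 6.626e-34 * 3e8 / 1.287e-07 = 1.545e-18 J = 9.6412 eV

9.6412 eV


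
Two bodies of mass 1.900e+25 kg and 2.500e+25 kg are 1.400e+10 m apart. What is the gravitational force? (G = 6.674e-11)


F = G*m1*m2/r^2 = 6.674e-11 * 1.900e+25 * 2.500e+25 / (1.400e+10)^2 = 6.674e-11 * 4.750e+50 / 1.960e+20 = 1.617e+20

1.617e+20 N


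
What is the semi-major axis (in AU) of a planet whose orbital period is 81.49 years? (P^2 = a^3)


a = P^(2/3) = 81.49^(2/3) = 18.7962

18.7962 AU


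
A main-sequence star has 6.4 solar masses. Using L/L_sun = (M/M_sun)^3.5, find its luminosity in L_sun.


L/L_sun = (M/M_sun)^3.5 = 6.4^3.5 = 663.1777

663.1777 L_sun


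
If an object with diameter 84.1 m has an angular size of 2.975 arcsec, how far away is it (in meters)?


D = size / theta_rad, theta_rad = 2.975 * pi/(180*3600) = 1.442e-05, D = 5.831e+06

5.831e+06 m


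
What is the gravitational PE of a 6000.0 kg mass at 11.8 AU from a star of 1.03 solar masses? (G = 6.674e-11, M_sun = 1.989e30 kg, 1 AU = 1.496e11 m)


M = 1.03 * 1.989e30 kg = 2.04867e+30 kg; r = 11.8 AU * 1.496e11 m/AU = 1.76528e+12 m. U = -GM*m/r = -(6.674e-11 * 2.04867e+30 * 6000.0) / 1.76528e+12 = -4.647e+11

-4.647e+11 J


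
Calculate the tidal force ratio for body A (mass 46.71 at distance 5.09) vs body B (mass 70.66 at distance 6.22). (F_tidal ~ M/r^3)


Ratio = (M1/r1^3) / (M2/r2^3) = (46.71/5.09^3) / (70.66/6.22^3) = 1.2063

1.2063


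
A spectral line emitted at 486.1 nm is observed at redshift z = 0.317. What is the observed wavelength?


lam_obs = lam_emit * (1 + z) = 486.1 * (1 + 0.317) = 640.1937

640.1937 nm


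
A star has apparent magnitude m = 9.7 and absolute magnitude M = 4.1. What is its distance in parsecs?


d = 10^((m - M + 5)/5) = 10^((9.7 - 4.1 + 5)/5) = 131.8257

131.8257 pc


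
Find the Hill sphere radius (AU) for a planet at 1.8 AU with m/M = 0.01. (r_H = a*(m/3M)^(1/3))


r_H = a * (m/3M)^(1/3) = 1.8 * (0.01/3)^(1/3) = 0.2689

0.2689 AU


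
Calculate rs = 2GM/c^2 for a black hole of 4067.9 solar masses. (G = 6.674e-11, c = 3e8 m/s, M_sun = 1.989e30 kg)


M = 4067.9 * 1.989e30 kg = 8.0910531e+33 kg. rs = 2GM/c^2 = 2 * 6.674e-11 * 8.0910531e+33 / (3e8)^2 = 1.200e+07

1.200e+07 m


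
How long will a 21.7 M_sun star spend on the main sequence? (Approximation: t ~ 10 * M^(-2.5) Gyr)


t = 10 * M^(-2.5) = 10 * 21.7^(-2.5) = 0.0046

0.0046 Gyr


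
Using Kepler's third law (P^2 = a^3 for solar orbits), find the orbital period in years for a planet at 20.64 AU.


P = a^(3/2) = 20.64^1.5 = 93.7701

93.7701 years


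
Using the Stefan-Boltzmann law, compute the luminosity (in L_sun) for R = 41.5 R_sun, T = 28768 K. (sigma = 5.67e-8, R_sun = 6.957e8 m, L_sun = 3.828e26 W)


R = 41.5 * 6.957e8 m = 2.887155e+10 m. L = 4*pi*R^2*sigma*T^4 = 4*pi*(2.887155e+10)^2 * 5.67e-8 * 28768^4 = 4.067914378e+32 W. L/L_sun = 4.067914378e+32 / 3.828e26 = 1.063e+06

1.063e+06 L_sun


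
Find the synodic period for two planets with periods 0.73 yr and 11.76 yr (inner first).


1/P_syn = |1/P1 - 1/P2| = |1/0.73 - 1/11.76| => P_syn = 0.7783

0.7783 years


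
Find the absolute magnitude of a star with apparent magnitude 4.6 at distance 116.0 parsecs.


M = m - 5*log10(d) + 5 = 4.6 - 5*log10(116.0) + 5 = -0.7223

-0.7223


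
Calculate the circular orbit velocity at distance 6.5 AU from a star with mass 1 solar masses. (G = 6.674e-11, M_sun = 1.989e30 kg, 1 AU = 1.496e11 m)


v = sqrt(GM/r) = sqrt(6.674e-11 * 1.989e+30 / 9.724e+11) = 11683.905

11683.905 m/s


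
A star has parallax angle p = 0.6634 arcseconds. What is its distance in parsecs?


d = 1/p = 1/0.6634 = 1.5074

1.5074 pc


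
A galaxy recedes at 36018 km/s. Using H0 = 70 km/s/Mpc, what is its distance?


d = v / H0 = 36018 / 70 = 514.5429

514.5429 Mpc


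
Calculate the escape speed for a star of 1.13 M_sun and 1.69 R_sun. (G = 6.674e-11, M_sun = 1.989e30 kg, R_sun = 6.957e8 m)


M = 1.13 * 1.989e30 kg = 2.24757e+30 kg; R = 1.69 * 6.957e8 m = 1.175733e+09 m. v_esc = sqrt(2GM/R) = sqrt(2 * 6.674e-11 * 2.24757e+30 / 1.175733e+09) = 505138.3698

505138.3698 m/s


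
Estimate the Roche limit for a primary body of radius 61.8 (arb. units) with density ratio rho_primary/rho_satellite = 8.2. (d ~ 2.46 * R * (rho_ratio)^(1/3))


d_Roche = 2.46 * 61.8 * 8.2^(1/3) = 306.569

306.569


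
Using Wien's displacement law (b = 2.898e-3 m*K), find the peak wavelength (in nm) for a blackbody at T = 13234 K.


lam_max = b / T = 2.898e-3 / 13234 = 2.190e-07 m = 218.9814 nm

218.9814 nm


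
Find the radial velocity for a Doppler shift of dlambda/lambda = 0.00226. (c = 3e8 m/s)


v = (dlambda/lambda) * c = 0.00226 * 3e8 = 678000.0

678000.0 m/s


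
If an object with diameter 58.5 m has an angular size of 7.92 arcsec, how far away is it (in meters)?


D = size / theta_rad, theta_rad = 7.92 * pi/(180*3600) = 3.840e-05, D = 1.524e+06

1.524e+06 m


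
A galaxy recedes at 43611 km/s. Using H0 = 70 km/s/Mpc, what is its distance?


d = v / H0 = 43611 / 70 = 623.0143

623.0143 Mpc


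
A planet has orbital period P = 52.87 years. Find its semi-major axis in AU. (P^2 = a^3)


a = P^(2/3) = 52.87^(2/3) = 14.0866

14.0866 AU


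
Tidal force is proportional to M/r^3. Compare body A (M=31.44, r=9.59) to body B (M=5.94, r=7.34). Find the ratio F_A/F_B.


Ratio = (M1/r1^3) / (M2/r2^3) = (31.44/9.59^3) / (5.94/7.34^3) = 2.3732

2.3732


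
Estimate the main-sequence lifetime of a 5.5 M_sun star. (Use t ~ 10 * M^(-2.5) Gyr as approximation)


t = 10 * M^(-2.5) = 10 * 5.5^(-2.5) = 0.141

0.141 Gyr


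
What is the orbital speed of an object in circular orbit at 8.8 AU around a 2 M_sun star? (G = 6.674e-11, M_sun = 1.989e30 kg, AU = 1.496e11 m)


v = sqrt(GM/r) = sqrt(6.674e-11 * 3.978e+30 / 1.316e+12) = 14200.9814

14200.9814 m/s


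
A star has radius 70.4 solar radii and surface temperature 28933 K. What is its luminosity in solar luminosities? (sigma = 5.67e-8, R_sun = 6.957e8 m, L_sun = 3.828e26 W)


R = 70.4 * 6.957e8 m = 4.897728e+10 m. L = 4*pi*R^2*sigma*T^4 = 4*pi*(4.897728e+10)^2 * 5.67e-8 * 28933^4 = 1.197722246e+33 W. L/L_sun = 1.197722246e+33 / 3.828e26 = 3.129e+06

3.129e+06 L_sun


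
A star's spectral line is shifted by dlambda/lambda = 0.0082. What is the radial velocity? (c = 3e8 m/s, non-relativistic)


v = (dlambda/lambda) * c = 0.0082 * 3e8 = 2.460e+06

2.460e+06 m/s


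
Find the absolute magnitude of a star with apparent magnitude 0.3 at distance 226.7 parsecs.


M = m - 5*log10(d) + 5 = 0.3 - 5*log10(226.7) + 5 = -6.4773

-6.4773


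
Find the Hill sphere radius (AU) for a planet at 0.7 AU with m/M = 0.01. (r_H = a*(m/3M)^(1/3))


r_H = a * (m/3M)^(1/3) = 0.7 * (0.01/3)^(1/3) = 0.1046

0.1046 AU


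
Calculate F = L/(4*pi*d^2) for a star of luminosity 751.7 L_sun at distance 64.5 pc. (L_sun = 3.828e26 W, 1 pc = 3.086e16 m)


F = L / (4*pi*d^2) = 2.878e+29 / (4*pi*(1.990e+18)^2) = 5.780e-09

5.780e-09 W/m^2


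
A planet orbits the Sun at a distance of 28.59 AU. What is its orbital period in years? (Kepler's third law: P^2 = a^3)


P = a^(3/2) = 28.59^1.5 = 152.8696

152.8696 years


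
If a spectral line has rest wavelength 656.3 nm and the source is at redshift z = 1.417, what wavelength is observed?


lam_obs = lam_emit * (1 + z) = 656.3 * (1 + 1.417) = 1586.2771

1586.2771 nm


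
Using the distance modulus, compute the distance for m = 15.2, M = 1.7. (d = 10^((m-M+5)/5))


d = 10^((m - M + 5)/5) = 10^((15.2 - 1.7 + 5)/5) = 5011.8723

5011.8723 pc


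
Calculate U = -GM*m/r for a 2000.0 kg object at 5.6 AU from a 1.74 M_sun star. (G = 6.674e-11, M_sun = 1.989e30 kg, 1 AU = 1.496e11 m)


M = 1.74 * 1.989e30 kg = 3.46086e+30 kg; r = 5.6 AU * 1.496e11 m/AU = 8.3776e+11 m. U = -GM*m/r = -(6.674e-11 * 3.46086e+30 * 2000.0) / 8.3776e+11 = -5.514e+11

-5.514e+11 J


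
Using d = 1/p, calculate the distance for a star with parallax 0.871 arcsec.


d = 1/p = 1/0.871 = 1.1481

1.1481 pc


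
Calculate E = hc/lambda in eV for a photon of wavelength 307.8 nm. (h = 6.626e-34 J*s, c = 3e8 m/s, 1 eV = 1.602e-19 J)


E = hc/lambda = 6.626e-34 * 3e8 / 3.078e-07 = 6.458e-19 J = 4.0313 eV

4.0313 eV


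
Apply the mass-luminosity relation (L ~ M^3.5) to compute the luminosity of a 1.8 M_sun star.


L/L_sun = (M/M_sun)^3.5 = 1.8^3.5 = 7.8244

7.8244 L_sun


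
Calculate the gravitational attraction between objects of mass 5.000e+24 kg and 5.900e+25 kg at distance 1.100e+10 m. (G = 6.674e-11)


F = G*m1*m2/r^2 = 6.674e-11 * 5.000e+24 * 5.900e+25 / (1.100e+10)^2 = 6.674e-11 * 2.950e+50 / 1.210e+20 = 1.627e+20

1.627e+20 N


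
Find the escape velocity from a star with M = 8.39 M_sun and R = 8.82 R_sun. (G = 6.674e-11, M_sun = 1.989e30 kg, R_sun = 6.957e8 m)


M = 8.39 * 1.989e30 kg = 1.668771e+31 kg; R = 8.82 * 6.957e8 m = 6.136074e+09 m. v_esc = sqrt(2GM/R) = sqrt(2 * 6.674e-11 * 1.668771e+31 / 6.136074e+09) = 602505.7233

602505.7233 m/s


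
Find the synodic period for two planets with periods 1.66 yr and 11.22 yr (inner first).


1/P_syn = |1/P1 - 1/P2| = |1/1.66 - 1/11.22| => P_syn = 1.9482

1.9482 years


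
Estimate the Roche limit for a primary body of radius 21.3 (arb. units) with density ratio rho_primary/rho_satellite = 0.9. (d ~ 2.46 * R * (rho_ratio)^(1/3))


d_Roche = 2.46 * 21.3 * 0.9^(1/3) = 50.5897

50.5897


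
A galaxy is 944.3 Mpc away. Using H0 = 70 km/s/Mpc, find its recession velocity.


v = H0 * d = 70 * 944.3 = 66101.0

66101.0 km/s


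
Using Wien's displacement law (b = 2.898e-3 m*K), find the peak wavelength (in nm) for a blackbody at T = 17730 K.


lam_max = b / T = 2.898e-3 / 17730 = 1.635e-07 m = 163.4518 nm

163.4518 nm


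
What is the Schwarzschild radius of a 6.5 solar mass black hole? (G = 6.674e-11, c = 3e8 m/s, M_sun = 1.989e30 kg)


M = 6.5 * 1.989e30 kg = 1.29285e+31 kg. rs = 2GM/c^2 = 2 * 6.674e-11 * 1.29285e+31 / (3e8)^2 = 19174.402

19174.402 m


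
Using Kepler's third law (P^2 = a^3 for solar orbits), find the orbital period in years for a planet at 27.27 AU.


P = a^(3/2) = 27.27^1.5 = 142.4058

142.4058 years


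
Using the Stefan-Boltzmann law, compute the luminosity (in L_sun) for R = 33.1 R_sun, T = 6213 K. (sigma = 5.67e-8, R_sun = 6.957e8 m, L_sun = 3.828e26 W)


R = 33.1 * 6.957e8 m = 2.302767e+10 m. L = 4*pi*R^2*sigma*T^4 = 4*pi*(2.302767e+10)^2 * 5.67e-8 * 6213^4 = 5.629869546e+29 W. L/L_sun = 5.629869546e+29 / 3.828e26 = 1470.7078

1470.7078 L_sun


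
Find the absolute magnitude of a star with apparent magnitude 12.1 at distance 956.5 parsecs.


M = m - 5*log10(d) + 5 = 12.1 - 5*log10(956.5) + 5 = 2.1966

2.1966


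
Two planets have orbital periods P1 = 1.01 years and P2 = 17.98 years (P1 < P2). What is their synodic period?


1/P_syn = |1/P1 - 1/P2| = |1/1.01 - 1/17.98| => P_syn = 1.0701

1.0701 years


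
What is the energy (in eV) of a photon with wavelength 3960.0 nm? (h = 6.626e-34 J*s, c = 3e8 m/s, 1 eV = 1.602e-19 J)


E = hc/lambda = 6.626e-34 * 3e8 / 3.960e-06 = 5.020e-20 J = 0.3133 eV

0.3133 eV


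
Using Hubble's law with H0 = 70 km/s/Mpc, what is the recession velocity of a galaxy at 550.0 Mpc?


v = H0 * d = 70 * 550.0 = 38500.0

38500.0 km/s


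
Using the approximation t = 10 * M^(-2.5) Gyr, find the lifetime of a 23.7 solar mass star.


t = 10 * M^(-2.5) = 10 * 23.7^(-2.5) = 0.0037

0.0037 Gyr


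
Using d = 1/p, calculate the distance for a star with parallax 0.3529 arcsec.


d = 1/p = 1/0.3529 = 2.8337

2.8337 pc


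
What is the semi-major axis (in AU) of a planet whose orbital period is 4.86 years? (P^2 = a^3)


a = P^(2/3) = 4.86^(2/3) = 2.8692

2.8692 AU


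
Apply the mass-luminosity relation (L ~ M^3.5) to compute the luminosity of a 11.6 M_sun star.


L/L_sun = (M/M_sun)^3.5 = 11.6^3.5 = 5316.2202

5316.2202 L_sun


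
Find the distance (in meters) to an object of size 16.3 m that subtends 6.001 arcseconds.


D = size / theta_rad, theta_rad = 6.001 * pi/(180*3600) = 2.909e-05, D = 560259.3471

560259.3471 m


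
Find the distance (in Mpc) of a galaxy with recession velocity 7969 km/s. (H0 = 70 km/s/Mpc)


d = v / H0 = 7969 / 70 = 113.8429

113.8429 Mpc


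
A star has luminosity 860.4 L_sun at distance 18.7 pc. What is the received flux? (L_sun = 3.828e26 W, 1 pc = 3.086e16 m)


F = L / (4*pi*d^2) = 3.294e+29 / (4*pi*(5.771e+17)^2) = 7.870e-08

7.870e-08 W/m^2


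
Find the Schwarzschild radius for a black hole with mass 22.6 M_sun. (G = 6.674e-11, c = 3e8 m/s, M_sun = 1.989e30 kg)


M = 22.6 * 1.989e30 kg = 4.49514e+31 kg. rs = 2GM/c^2 = 2 * 6.674e-11 * 4.49514e+31 / (3e8)^2 = 66667.9208

66667.9208 m


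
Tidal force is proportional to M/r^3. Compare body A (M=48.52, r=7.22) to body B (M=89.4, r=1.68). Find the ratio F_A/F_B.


Ratio = (M1/r1^3) / (M2/r2^3) = (48.52/7.22^3) / (89.4/1.68^3) = 0.0068

0.0068


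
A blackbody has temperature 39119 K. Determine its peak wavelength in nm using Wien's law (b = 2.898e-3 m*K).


lam_max = b / T = 2.898e-3 / 39119 = 7.408e-08 m = 74.0816 nm

74.0816 nm


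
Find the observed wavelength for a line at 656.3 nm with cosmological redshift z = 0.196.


lam_obs = lam_emit * (1 + z) = 656.3 * (1 + 0.196) = 784.9348

784.9348 nm


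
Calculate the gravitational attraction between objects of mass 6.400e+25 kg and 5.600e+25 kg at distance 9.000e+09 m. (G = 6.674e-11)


F = G*m1*m2/r^2 = 6.674e-11 * 6.400e+25 * 5.600e+25 / (9.000e+09)^2 = 6.674e-11 * 3.584e+51 / 8.100e+19 = 2.953e+21

2.953e+21 N


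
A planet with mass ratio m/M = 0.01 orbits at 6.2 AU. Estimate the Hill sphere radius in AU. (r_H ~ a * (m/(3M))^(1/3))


r_H = a * (m/3M)^(1/3) = 6.2 * (0.01/3)^(1/3) = 0.9262

0.9262 AU


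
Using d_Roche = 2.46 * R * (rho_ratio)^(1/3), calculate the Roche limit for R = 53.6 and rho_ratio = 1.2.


d_Roche = 2.46 * 53.6 * 1.2^(1/3) = 140.1179

140.1179


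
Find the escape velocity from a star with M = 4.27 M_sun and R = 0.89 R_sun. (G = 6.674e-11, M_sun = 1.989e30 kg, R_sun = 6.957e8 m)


M = 4.27 * 1.989e30 kg = 8.49303e+30 kg; R = 0.89 * 6.957e8 m = 6.19173e+08 m. v_esc = sqrt(2GM/R) = sqrt(2 * 6.674e-11 * 8.49303e+30 / 6.19173e+08) = 1.353e+06

1.353e+06 m/s


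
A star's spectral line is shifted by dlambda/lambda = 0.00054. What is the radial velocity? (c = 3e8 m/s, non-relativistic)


v = (dlambda/lambda) * c = 0.00054 * 3e8 = 162000.0

162000.0 m/s


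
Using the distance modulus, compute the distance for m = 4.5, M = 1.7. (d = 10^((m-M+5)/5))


d = 10^((m - M + 5)/5) = 10^((4.5 - 1.7 + 5)/5) = 36.3078

36.3078 pc


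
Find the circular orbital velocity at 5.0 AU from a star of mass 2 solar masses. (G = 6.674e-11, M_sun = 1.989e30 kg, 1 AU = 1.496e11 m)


v = sqrt(GM/r) = sqrt(6.674e-11 * 3.978e+30 / 7.480e+11) = 18839.7307

18839.7307 m/s


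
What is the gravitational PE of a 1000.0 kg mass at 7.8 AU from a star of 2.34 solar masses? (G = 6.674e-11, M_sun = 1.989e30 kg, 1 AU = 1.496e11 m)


M = 2.34 * 1.989e30 kg = 4.65426e+30 kg; r = 7.8 AU * 1.496e11 m/AU = 1.16688e+12 m. U = -GM*m/r = -(6.674e-11 * 4.65426e+30 * 1000.0) / 1.16688e+12 = -2.662e+11

-2.662e+11 J


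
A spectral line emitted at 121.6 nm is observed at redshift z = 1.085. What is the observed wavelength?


lam_obs = lam_emit * (1 + z) = 121.6 * (1 + 1.085) = 253.536

253.536 nm


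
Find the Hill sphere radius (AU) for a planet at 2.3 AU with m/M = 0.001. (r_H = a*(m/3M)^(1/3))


r_H = a * (m/3M)^(1/3) = 2.3 * (0.001/3)^(1/3) = 0.1595

0.1595 AU


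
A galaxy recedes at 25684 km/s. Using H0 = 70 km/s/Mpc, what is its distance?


d = v / H0 = 25684 / 70 = 366.9143

366.9143 Mpc


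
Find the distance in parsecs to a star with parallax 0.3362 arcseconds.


d = 1/p = 1/0.3362 = 2.9744

2.9744 pc


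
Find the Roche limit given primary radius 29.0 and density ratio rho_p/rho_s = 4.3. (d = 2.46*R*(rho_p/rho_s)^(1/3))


d_Roche = 2.46 * 29.0 * 4.3^(1/3) = 116.0084

116.0084


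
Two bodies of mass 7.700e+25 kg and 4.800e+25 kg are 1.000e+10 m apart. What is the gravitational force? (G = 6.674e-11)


F = G*m1*m2/r^2 = 6.674e-11 * 7.700e+25 * 4.800e+25 / (1.000e+10)^2 = 6.674e-11 * 3.696e+51 / 1.000e+20 = 2.467e+21

2.467e+21 N


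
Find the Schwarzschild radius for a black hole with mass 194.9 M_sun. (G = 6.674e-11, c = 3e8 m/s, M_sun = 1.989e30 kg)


M = 194.9 * 1.989e30 kg = 3.876561e+32 kg. rs = 2GM/c^2 = 2 * 6.674e-11 * 3.876561e+32 / (3e8)^2 = 574937.0692

574937.0692 m


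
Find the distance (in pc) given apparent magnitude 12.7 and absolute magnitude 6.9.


d = 10^((m - M + 5)/5) = 10^((12.7 - 6.9 + 5)/5) = 144.544

144.544 pc


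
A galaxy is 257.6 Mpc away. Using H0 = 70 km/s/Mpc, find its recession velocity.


v = H0 * d = 70 * 257.6 = 18032.0

18032.0 km/s


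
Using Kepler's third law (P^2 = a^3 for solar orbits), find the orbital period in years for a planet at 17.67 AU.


P = a^(3/2) = 17.67^1.5 = 74.2771

74.2771 years


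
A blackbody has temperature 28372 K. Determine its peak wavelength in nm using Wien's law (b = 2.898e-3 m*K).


lam_max = b / T = 2.898e-3 / 28372 = 1.021e-07 m = 102.143 nm

102.143 nm


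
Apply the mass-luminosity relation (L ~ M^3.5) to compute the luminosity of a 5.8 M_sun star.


L/L_sun = (M/M_sun)^3.5 = 5.8^3.5 = 469.8919

469.8919 L_sun


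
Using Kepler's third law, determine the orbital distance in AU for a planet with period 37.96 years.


a = P^(2/3) = 37.96^(2/3) = 11.2949

11.2949 AU


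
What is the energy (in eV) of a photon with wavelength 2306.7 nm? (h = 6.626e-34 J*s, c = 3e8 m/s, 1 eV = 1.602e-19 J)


E = hc/lambda = 6.626e-34 * 3e8 / 2.307e-06 = 8.618e-20 J = 0.5379 eV

0.5379 eV


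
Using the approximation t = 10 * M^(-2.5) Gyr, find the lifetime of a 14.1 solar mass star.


t = 10 * M^(-2.5) = 10 * 14.1^(-2.5) = 0.0134

0.0134 Gyr


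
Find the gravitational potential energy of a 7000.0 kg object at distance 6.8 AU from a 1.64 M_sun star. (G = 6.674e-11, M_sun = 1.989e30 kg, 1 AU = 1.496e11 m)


M = 1.64 * 1.989e30 kg = 3.26196e+30 kg; r = 6.8 AU * 1.496e11 m/AU = 1.01728e+12 m. U = -GM*m/r = -(6.674e-11 * 3.26196e+30 * 7000.0) / 1.01728e+12 = -1.498e+12

-1.498e+12 J


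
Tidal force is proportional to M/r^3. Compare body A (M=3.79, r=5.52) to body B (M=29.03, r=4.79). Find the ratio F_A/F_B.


Ratio = (M1/r1^3) / (M2/r2^3) = (3.79/5.52^3) / (29.03/4.79^3) = 0.0853

0.0853


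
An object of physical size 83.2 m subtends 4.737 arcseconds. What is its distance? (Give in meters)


D = size / theta_rad, theta_rad = 4.737 * pi/(180*3600) = 2.297e-05, D = 3.623e+06

3.623e+06 m


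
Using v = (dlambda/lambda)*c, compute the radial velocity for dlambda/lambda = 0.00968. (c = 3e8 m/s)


v = (dlambda/lambda) * c = 0.00968 * 3e8 = 2.904e+06

2.904e+06 m/s


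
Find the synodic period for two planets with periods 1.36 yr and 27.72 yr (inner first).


1/P_syn = |1/P1 - 1/P2| = |1/1.36 - 1/27.72| => P_syn = 1.4302

1.4302 years


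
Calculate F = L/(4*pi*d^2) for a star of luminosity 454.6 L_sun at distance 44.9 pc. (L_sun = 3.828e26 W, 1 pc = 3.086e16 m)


F = L / (4*pi*d^2) = 1.740e+29 / (4*pi*(1.386e+18)^2) = 7.213e-09

7.213e-09 W/m^2


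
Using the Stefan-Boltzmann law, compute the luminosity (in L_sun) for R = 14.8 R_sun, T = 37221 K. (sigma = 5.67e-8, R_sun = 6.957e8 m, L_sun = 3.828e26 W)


R = 14.8 * 6.957e8 m = 1.029636e+10 m. L = 4*pi*R^2*sigma*T^4 = 4*pi*(1.029636e+10)^2 * 5.67e-8 * 37221^4 = 1.449814731e+32 W. L/L_sun = 1.449814731e+32 / 3.828e26 = 378739.4805

378739.4805 L_sun


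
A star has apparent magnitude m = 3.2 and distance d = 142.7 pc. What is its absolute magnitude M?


M = m - 5*log10(d) + 5 = 3.2 - 5*log10(142.7) + 5 = -2.5721

-2.5721


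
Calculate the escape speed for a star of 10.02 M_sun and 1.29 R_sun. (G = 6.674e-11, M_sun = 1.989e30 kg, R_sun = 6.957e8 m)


M = 10.02 * 1.989e30 kg = 1.992978e+31 kg; R = 1.29 * 6.957e8 m = 8.97453e+08 m. v_esc = sqrt(2GM/R) = sqrt(2 * 6.674e-11 * 1.992978e+31 / 8.97453e+08) = 1.722e+06

1.722e+06 m/s


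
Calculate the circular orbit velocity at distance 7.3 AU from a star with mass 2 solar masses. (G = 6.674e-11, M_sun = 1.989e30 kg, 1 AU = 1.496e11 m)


v = sqrt(GM/r) = sqrt(6.674e-11 * 3.978e+30 / 1.092e+12) = 15591.8721

15591.8721 m/s


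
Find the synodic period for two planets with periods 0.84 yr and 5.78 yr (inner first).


1/P_syn = |1/P1 - 1/P2| = |1/0.84 - 1/5.78| => P_syn = 0.9828

0.9828 years


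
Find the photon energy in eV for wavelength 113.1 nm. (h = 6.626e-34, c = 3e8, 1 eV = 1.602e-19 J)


E = hc/lambda = 6.626e-34 * 3e8 / 1.131e-07 = 1.758e-18 J = 10.971 eV

10.971 eV


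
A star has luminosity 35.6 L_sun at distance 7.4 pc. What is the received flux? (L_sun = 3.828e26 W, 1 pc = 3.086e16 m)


F = L / (4*pi*d^2) = 1.363e+28 / (4*pi*(2.284e+17)^2) = 2.079e-08

2.079e-08 W/m^2


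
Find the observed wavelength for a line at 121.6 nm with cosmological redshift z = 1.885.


lam_obs = lam_emit * (1 + z) = 121.6 * (1 + 1.885) = 350.816

350.816 nm


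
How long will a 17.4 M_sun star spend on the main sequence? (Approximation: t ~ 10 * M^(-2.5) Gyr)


t = 10 * M^(-2.5) = 10 * 17.4^(-2.5) = 0.0079

0.0079 Gyr


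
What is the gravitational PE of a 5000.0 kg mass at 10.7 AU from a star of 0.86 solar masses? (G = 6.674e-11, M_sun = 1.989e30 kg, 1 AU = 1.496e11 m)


M = 0.86 * 1.989e30 kg = 1.71054e+30 kg; r = 10.7 AU * 1.496e11 m/AU = 1.60072e+12 m. U = -GM*m/r = -(6.674e-11 * 1.71054e+30 * 5000.0) / 1.60072e+12 = -3.566e+11

-3.566e+11 J


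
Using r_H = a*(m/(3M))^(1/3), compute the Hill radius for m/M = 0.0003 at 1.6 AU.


r_H = a * (m/3M)^(1/3) = 1.6 * (0.0003/3)^(1/3) = 0.0743

0.0743 AU


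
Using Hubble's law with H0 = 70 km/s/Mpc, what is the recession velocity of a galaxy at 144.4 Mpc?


v = H0 * d = 70 * 144.4 = 10108.0

10108.0 km/s


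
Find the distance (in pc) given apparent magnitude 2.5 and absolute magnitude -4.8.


d = 10^((m - M + 5)/5) = 10^((2.5 - -4.8 + 5)/5) = 288.4032

288.4032 pc


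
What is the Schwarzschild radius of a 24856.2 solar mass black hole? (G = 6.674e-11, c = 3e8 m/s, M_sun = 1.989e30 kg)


M = 24856.2 * 1.989e30 kg = 4.94389818e+34 kg. rs = 2GM/c^2 = 2 * 6.674e-11 * 4.94389818e+34 / (3e8)^2 = 7.332e+07

7.332e+07 m


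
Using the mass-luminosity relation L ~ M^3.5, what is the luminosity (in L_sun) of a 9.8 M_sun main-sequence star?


L/L_sun = (M/M_sun)^3.5 = 9.8^3.5 = 2946.397

2946.397 L_sun


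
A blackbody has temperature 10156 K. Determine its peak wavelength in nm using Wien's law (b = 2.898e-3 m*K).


lam_max = b / T = 2.898e-3 / 10156 = 2.853e-07 m = 285.3486 nm

285.3486 nm


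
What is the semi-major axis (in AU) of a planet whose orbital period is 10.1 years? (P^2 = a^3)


a = P^(2/3) = 10.1^(2/3) = 4.6725

4.6725 AU


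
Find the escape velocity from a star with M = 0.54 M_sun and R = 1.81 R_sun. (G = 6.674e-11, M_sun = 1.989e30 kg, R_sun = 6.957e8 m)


M = 0.54 * 1.989e30 kg = 1.07406e+30 kg; R = 1.81 * 6.957e8 m = 1.259217e+09 m. v_esc = sqrt(2GM/R) = sqrt(2 * 6.674e-11 * 1.07406e+30 / 1.259217e+09) = 337420.9791

337420.9791 m/s


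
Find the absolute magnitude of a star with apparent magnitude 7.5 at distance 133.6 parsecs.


M = m - 5*log10(d) + 5 = 7.5 - 5*log10(133.6) + 5 = 1.871

1.871


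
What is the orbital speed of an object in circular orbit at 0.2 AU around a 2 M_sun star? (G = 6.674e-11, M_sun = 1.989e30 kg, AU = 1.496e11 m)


v = sqrt(GM/r) = sqrt(6.674e-11 * 3.978e+30 / 2.992e+10) = 94198.6537

94198.6537 m/s


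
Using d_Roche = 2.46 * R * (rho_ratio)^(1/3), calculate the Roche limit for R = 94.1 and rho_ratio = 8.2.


d_Roche = 2.46 * 94.1 * 8.2^(1/3) = 466.7984

466.7984


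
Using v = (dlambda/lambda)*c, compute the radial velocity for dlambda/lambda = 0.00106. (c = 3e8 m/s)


v = (dlambda/lambda) * c = 0.00106 * 3e8 = 318000.0

318000.0 m/s


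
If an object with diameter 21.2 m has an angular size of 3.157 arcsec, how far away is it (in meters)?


D = size / theta_rad, theta_rad = 3.157 * pi/(180*3600) = 1.531e-05, D = 1.385e+06

1.385e+06 m


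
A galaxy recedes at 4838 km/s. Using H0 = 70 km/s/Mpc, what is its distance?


d = v / H0 = 4838 / 70 = 69.1143

69.1143 Mpc


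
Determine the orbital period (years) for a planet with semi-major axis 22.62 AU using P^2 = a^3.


P = a^(3/2) = 22.62^1.5 = 107.5818

107.5818 years


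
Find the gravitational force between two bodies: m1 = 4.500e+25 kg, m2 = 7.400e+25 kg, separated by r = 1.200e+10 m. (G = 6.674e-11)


F = G*m1*m2/r^2 = 6.674e-11 * 4.500e+25 * 7.400e+25 / (1.200e+10)^2 = 6.674e-11 * 3.330e+51 / 1.440e+20 = 1.543e+21

1.543e+21 N


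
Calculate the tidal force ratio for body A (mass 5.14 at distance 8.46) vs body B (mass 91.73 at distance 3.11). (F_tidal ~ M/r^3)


Ratio = (M1/r1^3) / (M2/r2^3) = (5.14/8.46^3) / (91.73/3.11^3) = 0.0028

0.0028


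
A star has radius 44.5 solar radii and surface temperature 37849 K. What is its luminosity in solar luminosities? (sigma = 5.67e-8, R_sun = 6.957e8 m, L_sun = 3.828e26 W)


R = 44.5 * 6.957e8 m = 3.095865e+10 m. L = 4*pi*R^2*sigma*T^4 = 4*pi*(3.095865e+10)^2 * 5.67e-8 * 37849^4 = 1.401440261e+33 W. L/L_sun = 1.401440261e+33 / 3.828e26 = 3.661e+06

3.661e+06 L_sun


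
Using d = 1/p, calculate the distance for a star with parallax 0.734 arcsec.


d = 1/p = 1/0.734 = 1.3624

1.3624 pc


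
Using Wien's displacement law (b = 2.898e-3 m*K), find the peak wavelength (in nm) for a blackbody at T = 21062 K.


lam_max = b / T = 2.898e-3 / 21062 = 1.376e-07 m = 137.5938 nm

137.5938 nm


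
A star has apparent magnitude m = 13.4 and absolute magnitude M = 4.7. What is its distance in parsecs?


d = 10^((m - M + 5)/5) = 10^((13.4 - 4.7 + 5)/5) = 549.5409

549.5409 pc


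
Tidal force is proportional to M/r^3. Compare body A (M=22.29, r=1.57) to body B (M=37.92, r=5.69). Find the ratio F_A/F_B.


Ratio = (M1/r1^3) / (M2/r2^3) = (22.29/1.57^3) / (37.92/5.69^3) = 27.9821

27.9821


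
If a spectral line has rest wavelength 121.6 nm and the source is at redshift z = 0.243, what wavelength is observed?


lam_obs = lam_emit * (1 + z) = 121.6 * (1 + 0.243) = 151.1488

151.1488 nm


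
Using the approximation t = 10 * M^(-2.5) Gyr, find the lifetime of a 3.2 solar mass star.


t = 10 * M^(-2.5) = 10 * 3.2^(-2.5) = 0.5459

0.5459 Gyr


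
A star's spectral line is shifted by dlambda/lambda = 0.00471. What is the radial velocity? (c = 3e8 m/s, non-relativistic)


v = (dlambda/lambda) * c = 0.00471 * 3e8 = 1.413e+06

1.413e+06 m/s


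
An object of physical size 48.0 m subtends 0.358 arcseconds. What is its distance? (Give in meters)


D = size / theta_rad, theta_rad = 0.358 * pi/(180*3600) = 1.736e-06, D = 2.766e+07

2.766e+07 m


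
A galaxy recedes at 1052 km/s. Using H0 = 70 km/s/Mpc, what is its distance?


d = v / H0 = 1052 / 70 = 15.0286

15.0286 Mpc


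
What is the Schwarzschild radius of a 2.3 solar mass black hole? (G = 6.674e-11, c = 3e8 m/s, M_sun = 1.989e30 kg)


M = 2.3 * 1.989e30 kg = 4.5747e+30 kg. rs = 2GM/c^2 = 2 * 6.674e-11 * 4.5747e+30 / (3e8)^2 = 6784.7884

6784.7884 m


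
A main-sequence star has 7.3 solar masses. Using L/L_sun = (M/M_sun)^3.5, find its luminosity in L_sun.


L/L_sun = (M/M_sun)^3.5 = 7.3^3.5 = 1051.0661

1051.0661 L_sun


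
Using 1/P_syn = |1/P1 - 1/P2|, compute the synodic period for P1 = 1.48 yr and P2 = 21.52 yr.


1/P_syn = |1/P1 - 1/P2| = |1/1.48 - 1/21.52| => P_syn = 1.5893

1.5893 years


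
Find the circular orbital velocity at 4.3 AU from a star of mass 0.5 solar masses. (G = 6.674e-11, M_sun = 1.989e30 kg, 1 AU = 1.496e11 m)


v = sqrt(GM/r) = sqrt(6.674e-11 * 9.945e+29 / 6.433e+11) = 10157.7021

10157.7021 m/s


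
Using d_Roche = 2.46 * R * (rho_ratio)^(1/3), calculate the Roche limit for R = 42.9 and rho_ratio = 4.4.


d_Roche = 2.46 * 42.9 * 4.4^(1/3) = 172.9325

172.9325


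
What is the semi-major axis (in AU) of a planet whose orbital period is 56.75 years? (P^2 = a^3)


a = P^(2/3) = 56.75^(2/3) = 14.7676

14.7676 AU


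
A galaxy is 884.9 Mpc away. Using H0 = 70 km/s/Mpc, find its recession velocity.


v = H0 * d = 70 * 884.9 = 61943.0

61943.0 km/s


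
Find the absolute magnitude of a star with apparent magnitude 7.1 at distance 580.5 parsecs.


M = m - 5*log10(d) + 5 = 7.1 - 5*log10(580.5) + 5 = -1.719

-1.719


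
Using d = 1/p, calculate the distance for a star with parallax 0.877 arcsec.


d = 1/p = 1/0.877 = 1.1403

1.1403 pc


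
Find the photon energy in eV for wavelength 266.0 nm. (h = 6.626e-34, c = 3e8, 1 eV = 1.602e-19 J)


E = hc/lambda = 6.626e-34 * 3e8 / 2.660e-07 = 7.473e-19 J = 4.6648 eV

4.6648 eV


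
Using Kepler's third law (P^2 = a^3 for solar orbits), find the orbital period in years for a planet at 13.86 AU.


P = a^(3/2) = 13.86^1.5 = 51.5994

51.5994 years


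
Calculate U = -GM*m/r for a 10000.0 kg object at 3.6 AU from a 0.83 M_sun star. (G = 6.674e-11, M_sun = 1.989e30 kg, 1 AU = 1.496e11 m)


M = 0.83 * 1.989e30 kg = 1.65087e+30 kg; r = 3.6 AU * 1.496e11 m/AU = 5.3856e+11 m. U = -GM*m/r = -(6.674e-11 * 1.65087e+30 * 10000.0) / 5.3856e+11 = -2.046e+12

-2.046e+12 J


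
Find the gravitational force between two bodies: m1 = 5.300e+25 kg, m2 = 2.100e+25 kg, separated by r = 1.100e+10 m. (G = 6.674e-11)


F = G*m1*m2/r^2 = 6.674e-11 * 5.300e+25 * 2.100e+25 / (1.100e+10)^2 = 6.674e-11 * 1.113e+51 / 1.210e+20 = 6.139e+20

6.139e+20 N


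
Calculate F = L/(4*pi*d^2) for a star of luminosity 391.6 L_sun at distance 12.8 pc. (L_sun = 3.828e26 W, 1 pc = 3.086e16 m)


F = L / (4*pi*d^2) = 1.499e+29 / (4*pi*(3.950e+17)^2) = 7.645e-08

7.645e-08 W/m^2


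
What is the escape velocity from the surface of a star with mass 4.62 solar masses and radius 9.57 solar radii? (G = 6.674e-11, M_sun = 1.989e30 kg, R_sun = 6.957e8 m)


M = 4.62 * 1.989e30 kg = 9.18918e+30 kg; R = 9.57 * 6.957e8 m = 6.657849e+09 m. v_esc = sqrt(2GM/R) = sqrt(2 * 6.674e-11 * 9.18918e+30 / 6.657849e+09) = 429219.5627

429219.5627 m/s


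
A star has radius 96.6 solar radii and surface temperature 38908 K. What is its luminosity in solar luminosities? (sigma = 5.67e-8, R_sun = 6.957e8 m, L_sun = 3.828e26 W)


R = 96.6 * 6.957e8 m = 6.720462e+10 m. L = 4*pi*R^2*sigma*T^4 = 4*pi*(6.720462e+10)^2 * 5.67e-8 * 38908^4 = 7.374741658e+33 W. L/L_sun = 7.374741658e+33 / 3.828e26 = 1.927e+07

1.927e+07 L_sun


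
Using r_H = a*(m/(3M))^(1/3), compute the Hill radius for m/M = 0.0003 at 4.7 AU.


r_H = a * (m/3M)^(1/3) = 4.7 * (0.0003/3)^(1/3) = 0.2182

0.2182 AU


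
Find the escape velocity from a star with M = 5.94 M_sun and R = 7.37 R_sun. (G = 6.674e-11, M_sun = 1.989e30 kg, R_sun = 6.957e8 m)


M = 5.94 * 1.989e30 kg = 1.181466e+31 kg; R = 7.37 * 6.957e8 m = 5.127309e+09 m. v_esc = sqrt(2GM/R) = sqrt(2 * 6.674e-11 * 1.181466e+31 / 5.127309e+09) = 554592.4685

554592.4685 m/s


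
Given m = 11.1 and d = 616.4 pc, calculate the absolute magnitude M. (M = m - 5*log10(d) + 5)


M = m - 5*log10(d) + 5 = 11.1 - 5*log10(616.4) + 5 = 2.1507

2.1507


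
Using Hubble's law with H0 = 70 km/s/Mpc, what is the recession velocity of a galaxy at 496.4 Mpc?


v = H0 * d = 70 * 496.4 = 34748.0

34748.0 km/s


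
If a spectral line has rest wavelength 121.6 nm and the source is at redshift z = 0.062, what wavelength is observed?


lam_obs = lam_emit * (1 + z) = 121.6 * (1 + 0.062) = 129.1392

129.1392 nm


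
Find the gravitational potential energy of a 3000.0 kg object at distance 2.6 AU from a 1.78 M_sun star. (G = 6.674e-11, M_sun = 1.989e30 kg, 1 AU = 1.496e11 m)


M = 1.78 * 1.989e30 kg = 3.54042e+30 kg; r = 2.6 AU * 1.496e11 m/AU = 3.8896e+11 m. U = -GM*m/r = -(6.674e-11 * 3.54042e+30 * 3000.0) / 3.8896e+11 = -1.822e+12

-1.822e+12 J


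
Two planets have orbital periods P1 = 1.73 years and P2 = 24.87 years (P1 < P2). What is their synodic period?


1/P_syn = |1/P1 - 1/P2| = |1/1.73 - 1/24.87| => P_syn = 1.8593

1.8593 years


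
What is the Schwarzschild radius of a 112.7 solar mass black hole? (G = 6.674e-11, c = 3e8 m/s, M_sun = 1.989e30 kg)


M = 112.7 * 1.989e30 kg = 2.241603e+32 kg. rs = 2GM/c^2 = 2 * 6.674e-11 * 2.241603e+32 / (3e8)^2 = 332454.6316

332454.6316 m


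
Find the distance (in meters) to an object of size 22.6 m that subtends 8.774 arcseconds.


D = size / theta_rad, theta_rad = 8.774 * pi/(180*3600) = 4.254e-05, D = 531295.2611

531295.2611 m


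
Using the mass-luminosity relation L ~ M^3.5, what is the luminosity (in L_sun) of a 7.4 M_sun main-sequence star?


L/L_sun = (M/M_sun)^3.5 = 7.4^3.5 = 1102.3285

1102.3285 L_sun


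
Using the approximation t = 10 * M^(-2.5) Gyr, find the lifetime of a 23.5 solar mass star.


t = 10 * M^(-2.5) = 10 * 23.5^(-2.5) = 0.0037

0.0037 Gyr


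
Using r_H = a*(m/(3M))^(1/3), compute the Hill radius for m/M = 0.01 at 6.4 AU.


r_H = a * (m/3M)^(1/3) = 6.4 * (0.01/3)^(1/3) = 0.956

0.956 AU


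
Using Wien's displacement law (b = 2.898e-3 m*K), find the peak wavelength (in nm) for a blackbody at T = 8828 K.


lam_max = b / T = 2.898e-3 / 8828 = 3.283e-07 m = 328.2737 nm

328.2737 nm


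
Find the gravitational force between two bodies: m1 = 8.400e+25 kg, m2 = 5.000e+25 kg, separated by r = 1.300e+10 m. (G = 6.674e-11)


F = G*m1*m2/r^2 = 6.674e-11 * 8.400e+25 * 5.000e+25 / (1.300e+10)^2 = 6.674e-11 * 4.200e+51 / 1.690e+20 = 1.659e+21

1.659e+21 N


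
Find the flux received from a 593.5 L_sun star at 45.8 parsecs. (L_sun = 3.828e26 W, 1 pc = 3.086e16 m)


F = L / (4*pi*d^2) = 2.272e+29 / (4*pi*(1.413e+18)^2) = 9.050e-09

9.050e-09 W/m^2


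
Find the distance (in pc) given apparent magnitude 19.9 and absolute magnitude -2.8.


d = 10^((m - M + 5)/5) = 10^((19.9 - -2.8 + 5)/5) = 346736.8505

346736.8505 pc


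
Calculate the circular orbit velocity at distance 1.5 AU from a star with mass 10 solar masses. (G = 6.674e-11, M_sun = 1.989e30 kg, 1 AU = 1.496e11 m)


v = sqrt(GM/r) = sqrt(6.674e-11 * 1.989e+31 / 2.244e+11) = 76912.8787

76912.8787 m/s


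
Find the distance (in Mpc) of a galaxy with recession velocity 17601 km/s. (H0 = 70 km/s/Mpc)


d = v / H0 = 17601 / 70 = 251.4429

251.4429 Mpc


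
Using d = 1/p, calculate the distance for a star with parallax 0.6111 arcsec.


d = 1/p = 1/0.6111 = 1.6364

1.6364 pc


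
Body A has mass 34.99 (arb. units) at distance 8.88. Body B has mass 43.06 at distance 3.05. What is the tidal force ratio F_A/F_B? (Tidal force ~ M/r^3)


Ratio = (M1/r1^3) / (M2/r2^3) = (34.99/8.88^3) / (43.06/3.05^3) = 0.0329

0.0329


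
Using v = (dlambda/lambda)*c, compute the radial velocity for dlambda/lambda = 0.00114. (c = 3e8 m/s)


v = (dlambda/lambda) * c = 0.00114 * 3e8 = 342000.0

342000.0 m/s
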